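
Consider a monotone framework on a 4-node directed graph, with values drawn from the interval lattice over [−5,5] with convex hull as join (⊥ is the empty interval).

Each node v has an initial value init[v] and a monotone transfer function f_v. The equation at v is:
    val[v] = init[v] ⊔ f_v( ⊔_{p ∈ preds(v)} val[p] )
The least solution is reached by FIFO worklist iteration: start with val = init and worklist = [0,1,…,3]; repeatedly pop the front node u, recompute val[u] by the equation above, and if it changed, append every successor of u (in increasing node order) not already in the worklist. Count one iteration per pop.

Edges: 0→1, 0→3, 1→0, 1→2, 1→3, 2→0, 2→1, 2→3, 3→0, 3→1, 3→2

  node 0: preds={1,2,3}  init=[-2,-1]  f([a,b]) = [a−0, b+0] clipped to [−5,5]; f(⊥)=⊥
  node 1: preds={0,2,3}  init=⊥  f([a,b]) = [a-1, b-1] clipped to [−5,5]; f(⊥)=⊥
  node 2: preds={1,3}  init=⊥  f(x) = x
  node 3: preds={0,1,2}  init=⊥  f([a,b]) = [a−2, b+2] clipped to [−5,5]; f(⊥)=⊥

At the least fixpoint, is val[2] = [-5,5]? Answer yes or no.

Iteration log — 18 steps:
  step 1. node 0  ⊔preds=⊥  new=[-2,-1]  stable
  step 2. node 1  ⊔preds=[-2,-1]  new=[-3,-2]  old=⊥  +wl: 0
  step 3. node 2  ⊔preds=[-3,-2]  new=[-3,-2]  old=⊥  +wl: 1
  step 4. node 3  ⊔preds=[-3,-1]  new=[-5,1]  old=⊥  +wl: 2
  step 5. node 0  ⊔preds=[-5,1]  new=[-5,1]  old=[-2,-1]  +wl: 3
  step 6. node 1  ⊔preds=[-5,1]  new=[-5,0]  old=[-3,-2]  +wl: 0
  step 7. node 2  ⊔preds=[-5,1]  new=[-5,1]  old=[-3,-2]  +wl: 1
  step 8. node 3  ⊔preds=[-5,1]  new=[-5,3]  old=[-5,1]  +wl: 2
  step 9. node 0  ⊔preds=[-5,3]  new=[-5,3]  old=[-5,1]  +wl: 3
  step 10. node 1  ⊔preds=[-5,3]  new=[-5,2]  old=[-5,0]  +wl: 0
  step 11. node 2  ⊔preds=[-5,3]  new=[-5,3]  old=[-5,1]  +wl: 1
  step 12. node 3  ⊔preds=[-5,3]  new=[-5,5]  old=[-5,3]  +wl: 2
  step 13. node 0  ⊔preds=[-5,5]  new=[-5,5]  old=[-5,3]  +wl: 3
  step 14. node 1  ⊔preds=[-5,5]  new=[-5,4]  old=[-5,2]  +wl: 0
  step 15. node 2  ⊔preds=[-5,5]  new=[-5,5]  old=[-5,3]  +wl: 1
  step 16. node 3  ⊔preds=[-5,5]  new=[-5,5]  stable
  step 17. node 0  ⊔preds=[-5,5]  new=[-5,5]  stable
  step 18. node 1  ⊔preds=[-5,5]  new=[-5,4]  stable

Least fixpoint reached:
  node 0: [-5,5]
  node 1: [-5,4]
  node 2: [-5,5]
  node 3: [-5,5]

yes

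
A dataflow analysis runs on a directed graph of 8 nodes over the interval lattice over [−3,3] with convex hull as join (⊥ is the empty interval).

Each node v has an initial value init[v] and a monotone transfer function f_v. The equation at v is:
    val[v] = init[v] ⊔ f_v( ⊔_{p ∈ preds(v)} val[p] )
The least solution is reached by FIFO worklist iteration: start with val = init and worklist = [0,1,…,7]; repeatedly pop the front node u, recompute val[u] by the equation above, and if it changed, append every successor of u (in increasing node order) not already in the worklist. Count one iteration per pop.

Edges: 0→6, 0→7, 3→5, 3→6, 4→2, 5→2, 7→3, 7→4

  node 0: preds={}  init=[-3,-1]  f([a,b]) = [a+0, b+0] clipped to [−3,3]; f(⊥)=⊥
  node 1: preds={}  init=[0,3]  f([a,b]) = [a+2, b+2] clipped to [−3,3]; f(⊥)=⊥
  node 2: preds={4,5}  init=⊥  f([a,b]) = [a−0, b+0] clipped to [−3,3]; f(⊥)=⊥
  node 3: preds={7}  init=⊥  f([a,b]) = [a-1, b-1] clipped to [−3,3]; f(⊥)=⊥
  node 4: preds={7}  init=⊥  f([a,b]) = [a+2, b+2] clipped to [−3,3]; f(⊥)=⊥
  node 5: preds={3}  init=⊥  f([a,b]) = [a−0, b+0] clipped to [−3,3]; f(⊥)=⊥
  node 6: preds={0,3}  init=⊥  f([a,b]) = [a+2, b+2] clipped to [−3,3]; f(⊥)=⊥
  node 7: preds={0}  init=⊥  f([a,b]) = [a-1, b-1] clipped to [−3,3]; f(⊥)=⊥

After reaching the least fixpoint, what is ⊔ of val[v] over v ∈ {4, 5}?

[-3,0]

Iteration log — 13 steps:
  step 1. node 0  ⊔preds=⊥  new=[-3,-1]  stable
  step 2. node 1  ⊔preds=⊥  new=[0,3]  stable
  step 3. node 2  ⊔preds=⊥  new=⊥  stable
  step 4. node 3  ⊔preds=⊥  new=⊥  stable
  step 5. node 4  ⊔preds=⊥  new=⊥  stable
  step 6. node 5  ⊔preds=⊥  new=⊥  stable
  step 7. node 6  ⊔preds=[-3,-1]  new=[-1,1]  old=⊥  +wl: 
  step 8. node 7  ⊔preds=[-3,-1]  new=[-3,-2]  old=⊥  +wl: 3,4
  step 9. node 3  ⊔preds=[-3,-2]  new=[-3,-3]  old=⊥  +wl: 5,6
  step 10. node 4  ⊔preds=[-3,-2]  new=[-1,0]  old=⊥  +wl: 2
  step 11. node 5  ⊔preds=[-3,-3]  new=[-3,-3]  old=⊥  +wl: 
  step 12. node 6  ⊔preds=[-3,-1]  new=[-1,1]  stable
  step 13. node 2  ⊔preds=[-3,0]  new=[-3,0]  old=⊥  +wl: 

Least fixpoint reached:
  node 0: [-3,-1]
  node 1: [0,3]
  node 2: [-3,0]
  node 3: [-3,-3]
  node 4: [-1,0]
  node 5: [-3,-3]
  node 6: [-1,1]
  node 7: [-3,-2]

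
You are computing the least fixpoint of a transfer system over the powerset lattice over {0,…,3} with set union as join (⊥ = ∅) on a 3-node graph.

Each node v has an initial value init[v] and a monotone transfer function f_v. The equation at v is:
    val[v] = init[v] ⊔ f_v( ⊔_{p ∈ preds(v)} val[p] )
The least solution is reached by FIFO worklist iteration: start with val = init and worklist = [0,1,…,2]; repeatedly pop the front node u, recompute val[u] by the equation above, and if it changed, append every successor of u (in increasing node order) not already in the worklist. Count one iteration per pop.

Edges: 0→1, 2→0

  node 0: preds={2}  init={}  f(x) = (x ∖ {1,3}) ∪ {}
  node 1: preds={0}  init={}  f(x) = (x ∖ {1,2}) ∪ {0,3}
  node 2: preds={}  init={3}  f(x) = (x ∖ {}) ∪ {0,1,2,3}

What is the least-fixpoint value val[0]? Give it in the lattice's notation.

Iteration log — 5 steps:
  step 1. node 0  ⊔preds={3}  new={}  stable
  step 2. node 1  ⊔preds={}  new={0,3}  old={}  +wl: 
  step 3. node 2  ⊔preds={}  new={0,1,2,3}  old={3}  +wl: 0
  step 4. node 0  ⊔preds={0,1,2,3}  new={0,2}  old={}  +wl: 1
  step 5. node 1  ⊔preds={0,2}  new={0,3}  stable

Least fixpoint reached:
  node 0: {0,2}
  node 1: {0,3}
  node 2: {0,1,2,3}

{0,2}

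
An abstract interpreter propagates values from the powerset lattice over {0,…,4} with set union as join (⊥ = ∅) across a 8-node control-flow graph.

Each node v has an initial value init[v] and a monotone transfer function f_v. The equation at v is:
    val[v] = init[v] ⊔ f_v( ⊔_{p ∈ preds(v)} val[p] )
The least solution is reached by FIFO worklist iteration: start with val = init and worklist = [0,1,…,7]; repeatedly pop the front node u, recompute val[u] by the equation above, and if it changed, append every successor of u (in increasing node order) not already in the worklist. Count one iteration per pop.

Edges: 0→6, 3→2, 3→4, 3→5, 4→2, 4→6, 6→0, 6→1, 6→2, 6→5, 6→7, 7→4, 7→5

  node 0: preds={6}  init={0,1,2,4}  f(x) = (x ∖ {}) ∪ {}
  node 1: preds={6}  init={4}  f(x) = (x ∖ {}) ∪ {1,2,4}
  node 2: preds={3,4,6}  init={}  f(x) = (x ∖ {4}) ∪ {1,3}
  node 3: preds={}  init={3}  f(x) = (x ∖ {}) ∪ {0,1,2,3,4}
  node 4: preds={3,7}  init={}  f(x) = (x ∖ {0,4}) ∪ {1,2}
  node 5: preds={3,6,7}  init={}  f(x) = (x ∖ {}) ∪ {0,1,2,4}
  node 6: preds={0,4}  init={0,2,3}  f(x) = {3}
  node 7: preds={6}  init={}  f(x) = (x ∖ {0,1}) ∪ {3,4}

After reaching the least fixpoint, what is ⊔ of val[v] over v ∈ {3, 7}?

{0,1,2,3,4}

Trace (11 dequeues):
  [1] u=0 | in {0,2,3} | out {0,1,2,3,4} | prev {0,1,2,4} | push {}
  [2] u=1 | in {0,2,3} | out {0,1,2,3,4} | prev {4} | push {}
  [3] u=2 | in {0,2,3} | out {0,1,2,3} | prev {} | push {}
  [4] u=3 | in {} | out {0,1,2,3,4} | prev {3} | push {2}
  [5] u=4 | in {0,1,2,3,4} | out {1,2,3} | prev {} | push {}
  [6] u=5 | in {0,1,2,3,4} | out {0,1,2,3,4} | prev {} | push {}
  [7] u=6 | in {0,1,2,3,4} | out {0,2,3} | ==
  [8] u=7 | in {0,2,3} | out {2,3,4} | prev {} | push {4,5}
  [9] u=2 | in {0,1,2,3,4} | out {0,1,2,3} | ==
  [10] u=4 | in {0,1,2,3,4} | out {1,2,3} | ==
  [11] u=5 | in {0,1,2,3,4} | out {0,1,2,3,4} | ==

Converged values:
  [0] {0,1,2,3,4}
  [1] {0,1,2,3,4}
  [2] {0,1,2,3}
  [3] {0,1,2,3,4}
  [4] {1,2,3}
  [5] {0,1,2,3,4}
  [6] {0,2,3}
  [7] {2,3,4}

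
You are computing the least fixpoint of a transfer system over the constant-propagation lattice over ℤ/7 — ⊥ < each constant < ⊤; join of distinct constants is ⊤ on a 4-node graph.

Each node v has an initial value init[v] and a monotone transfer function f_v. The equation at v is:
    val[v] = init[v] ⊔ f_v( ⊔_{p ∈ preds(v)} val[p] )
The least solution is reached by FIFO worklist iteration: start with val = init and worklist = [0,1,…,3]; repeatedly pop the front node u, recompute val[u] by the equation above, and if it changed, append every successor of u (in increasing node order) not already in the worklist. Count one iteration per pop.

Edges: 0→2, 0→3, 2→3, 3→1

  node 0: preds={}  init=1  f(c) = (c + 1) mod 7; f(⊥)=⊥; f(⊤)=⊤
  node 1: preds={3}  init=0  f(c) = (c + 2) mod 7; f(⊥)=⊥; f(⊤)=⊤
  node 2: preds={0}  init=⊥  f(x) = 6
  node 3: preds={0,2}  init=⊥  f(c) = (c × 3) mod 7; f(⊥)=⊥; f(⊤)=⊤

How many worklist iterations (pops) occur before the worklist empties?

5

Iteration log — 5 steps:
  step 1. node 0  ⊔preds=⊥  new=1  stable
  step 2. node 1  ⊔preds=⊥  new=0  stable
  step 3. node 2  ⊔preds=1  new=6  old=⊥  +wl: 
  step 4. node 3  ⊔preds=⊤  new=⊤  old=⊥  +wl: 1
  step 5. node 1  ⊔preds=⊤  new=⊤  old=0  +wl: 

Least fixpoint reached:
  node 0: 1
  node 1: ⊤
  node 2: 6
  node 3: ⊤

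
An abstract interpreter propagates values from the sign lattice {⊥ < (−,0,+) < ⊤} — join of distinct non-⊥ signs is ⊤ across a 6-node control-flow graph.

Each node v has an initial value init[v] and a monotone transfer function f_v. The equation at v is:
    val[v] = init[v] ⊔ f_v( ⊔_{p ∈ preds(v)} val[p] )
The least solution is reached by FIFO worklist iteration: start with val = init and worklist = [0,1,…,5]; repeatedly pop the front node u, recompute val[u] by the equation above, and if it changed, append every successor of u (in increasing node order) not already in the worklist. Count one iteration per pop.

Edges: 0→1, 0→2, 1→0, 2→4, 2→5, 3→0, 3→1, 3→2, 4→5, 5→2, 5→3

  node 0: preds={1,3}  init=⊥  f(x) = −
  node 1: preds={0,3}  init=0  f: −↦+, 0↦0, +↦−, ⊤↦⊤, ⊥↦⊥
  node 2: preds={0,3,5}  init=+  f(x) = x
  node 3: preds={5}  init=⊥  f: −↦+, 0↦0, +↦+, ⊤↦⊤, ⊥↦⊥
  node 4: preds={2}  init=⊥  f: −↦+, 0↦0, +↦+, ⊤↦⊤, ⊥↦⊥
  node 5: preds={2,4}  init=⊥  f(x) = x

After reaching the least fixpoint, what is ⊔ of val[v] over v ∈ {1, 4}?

⊤

Trace (12 dequeues):
  [1] u=0 | in 0 | out − | prev ⊥ | push {}
  [2] u=1 | in − | out ⊤ | prev 0 | push {0}
  [3] u=2 | in − | out ⊤ | prev + | push {}
  [4] u=3 | in ⊥ | out ⊥ | ==
  [5] u=4 | in ⊤ | out ⊤ | prev ⊥ | push {}
  [6] u=5 | in ⊤ | out ⊤ | prev ⊥ | push {2,3}
  [7] u=0 | in ⊤ | out − | ==
  [8] u=2 | in ⊤ | out ⊤ | ==
  [9] u=3 | in ⊤ | out ⊤ | prev ⊥ | push {0,1,2}
  [10] u=0 | in ⊤ | out − | ==
  [11] u=1 | in ⊤ | out ⊤ | ==
  [12] u=2 | in ⊤ | out ⊤ | ==

Converged values:
  [0] −
  [1] ⊤
  [2] ⊤
  [3] ⊤
  [4] ⊤
  [5] ⊤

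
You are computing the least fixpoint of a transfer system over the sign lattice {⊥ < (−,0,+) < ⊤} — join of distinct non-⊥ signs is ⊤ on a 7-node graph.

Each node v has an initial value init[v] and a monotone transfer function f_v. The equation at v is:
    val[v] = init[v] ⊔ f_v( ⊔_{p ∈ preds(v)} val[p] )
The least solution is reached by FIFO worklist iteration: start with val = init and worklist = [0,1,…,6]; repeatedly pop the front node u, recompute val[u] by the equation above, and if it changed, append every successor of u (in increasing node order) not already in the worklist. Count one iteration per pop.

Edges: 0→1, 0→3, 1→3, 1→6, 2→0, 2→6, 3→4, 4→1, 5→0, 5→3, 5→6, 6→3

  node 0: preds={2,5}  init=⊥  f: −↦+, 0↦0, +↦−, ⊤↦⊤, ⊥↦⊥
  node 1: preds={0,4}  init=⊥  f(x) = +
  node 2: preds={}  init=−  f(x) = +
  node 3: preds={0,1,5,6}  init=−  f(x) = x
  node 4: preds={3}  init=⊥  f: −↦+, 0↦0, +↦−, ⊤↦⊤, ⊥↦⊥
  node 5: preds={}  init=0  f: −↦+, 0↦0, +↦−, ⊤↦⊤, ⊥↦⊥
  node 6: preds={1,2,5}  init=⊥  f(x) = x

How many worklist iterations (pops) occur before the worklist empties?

10

Trace (10 dequeues):
  [1] u=0 | in ⊤ | out ⊤ | prev ⊥ | push {}
  [2] u=1 | in ⊤ | out + | prev ⊥ | push {}
  [3] u=2 | in ⊥ | out ⊤ | prev − | push {0}
  [4] u=3 | in ⊤ | out ⊤ | prev − | push {}
  [5] u=4 | in ⊤ | out ⊤ | prev ⊥ | push {1}
  [6] u=5 | in ⊥ | out 0 | ==
  [7] u=6 | in ⊤ | out ⊤ | prev ⊥ | push {3}
  [8] u=0 | in ⊤ | out ⊤ | ==
  [9] u=1 | in ⊤ | out + | ==
  [10] u=3 | in ⊤ | out ⊤ | ==

Converged values:
  [0] ⊤
  [1] +
  [2] ⊤
  [3] ⊤
  [4] ⊤
  [5] 0
  [6] ⊤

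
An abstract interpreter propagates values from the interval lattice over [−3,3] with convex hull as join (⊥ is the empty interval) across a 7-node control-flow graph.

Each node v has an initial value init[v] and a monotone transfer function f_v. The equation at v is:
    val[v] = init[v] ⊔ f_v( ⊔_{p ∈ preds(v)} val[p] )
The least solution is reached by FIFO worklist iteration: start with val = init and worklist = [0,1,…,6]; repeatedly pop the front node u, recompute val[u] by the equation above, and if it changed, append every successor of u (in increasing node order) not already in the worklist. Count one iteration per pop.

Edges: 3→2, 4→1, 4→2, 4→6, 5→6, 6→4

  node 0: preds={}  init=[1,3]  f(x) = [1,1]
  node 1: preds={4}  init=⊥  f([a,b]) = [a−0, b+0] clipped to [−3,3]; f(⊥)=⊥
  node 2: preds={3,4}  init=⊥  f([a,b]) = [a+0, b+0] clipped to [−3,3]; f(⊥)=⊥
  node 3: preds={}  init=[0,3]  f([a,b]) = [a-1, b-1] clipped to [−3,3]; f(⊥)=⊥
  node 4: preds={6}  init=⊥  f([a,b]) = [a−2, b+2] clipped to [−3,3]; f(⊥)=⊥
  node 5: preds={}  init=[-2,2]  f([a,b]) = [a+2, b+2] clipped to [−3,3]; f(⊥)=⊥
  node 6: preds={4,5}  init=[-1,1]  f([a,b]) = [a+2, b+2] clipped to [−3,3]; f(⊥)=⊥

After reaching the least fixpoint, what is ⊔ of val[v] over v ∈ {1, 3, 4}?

Iteration log — 10 steps:
  step 1. node 0  ⊔preds=⊥  new=[1,3]  stable
  step 2. node 1  ⊔preds=⊥  new=⊥  stable
  step 3. node 2  ⊔preds=[0,3]  new=[0,3]  old=⊥  +wl: 
  step 4. node 3  ⊔preds=⊥  new=[0,3]  stable
  step 5. node 4  ⊔preds=[-1,1]  new=[-3,3]  old=⊥  +wl: 1,2
  step 6. node 5  ⊔preds=⊥  new=[-2,2]  stable
  step 7. node 6  ⊔preds=[-3,3]  new=[-1,3]  old=[-1,1]  +wl: 4
  step 8. node 1  ⊔preds=[-3,3]  new=[-3,3]  old=⊥  +wl: 
  step 9. node 2  ⊔preds=[-3,3]  new=[-3,3]  old=[0,3]  +wl: 
  step 10. node 4  ⊔preds=[-1,3]  new=[-3,3]  stable

Least fixpoint reached:
  node 0: [1,3]
  node 1: [-3,3]
  node 2: [-3,3]
  node 3: [0,3]
  node 4: [-3,3]
  node 5: [-2,2]
  node 6: [-1,3]

[-3,3]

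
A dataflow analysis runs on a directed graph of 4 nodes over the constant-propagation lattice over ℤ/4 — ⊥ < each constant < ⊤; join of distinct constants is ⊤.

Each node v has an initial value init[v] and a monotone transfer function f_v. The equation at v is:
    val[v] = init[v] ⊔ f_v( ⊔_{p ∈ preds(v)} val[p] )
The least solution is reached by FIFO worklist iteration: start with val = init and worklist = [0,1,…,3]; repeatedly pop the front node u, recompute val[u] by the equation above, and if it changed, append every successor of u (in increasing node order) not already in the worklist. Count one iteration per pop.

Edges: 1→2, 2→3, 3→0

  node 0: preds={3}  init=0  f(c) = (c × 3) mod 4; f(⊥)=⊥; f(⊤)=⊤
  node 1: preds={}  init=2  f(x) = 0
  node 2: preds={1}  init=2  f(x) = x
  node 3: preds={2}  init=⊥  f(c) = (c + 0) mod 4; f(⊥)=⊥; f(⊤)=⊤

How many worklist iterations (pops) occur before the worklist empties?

5

Trace (5 dequeues):
  [1] u=0 | in ⊥ | out 0 | ==
  [2] u=1 | in ⊥ | out ⊤ | prev 2 | push {}
  [3] u=2 | in ⊤ | out ⊤ | prev 2 | push {}
  [4] u=3 | in ⊤ | out ⊤ | prev ⊥ | push {0}
  [5] u=0 | in ⊤ | out ⊤ | prev 0 | push {}

Converged values:
  [0] ⊤
  [1] ⊤
  [2] ⊤
  [3] ⊤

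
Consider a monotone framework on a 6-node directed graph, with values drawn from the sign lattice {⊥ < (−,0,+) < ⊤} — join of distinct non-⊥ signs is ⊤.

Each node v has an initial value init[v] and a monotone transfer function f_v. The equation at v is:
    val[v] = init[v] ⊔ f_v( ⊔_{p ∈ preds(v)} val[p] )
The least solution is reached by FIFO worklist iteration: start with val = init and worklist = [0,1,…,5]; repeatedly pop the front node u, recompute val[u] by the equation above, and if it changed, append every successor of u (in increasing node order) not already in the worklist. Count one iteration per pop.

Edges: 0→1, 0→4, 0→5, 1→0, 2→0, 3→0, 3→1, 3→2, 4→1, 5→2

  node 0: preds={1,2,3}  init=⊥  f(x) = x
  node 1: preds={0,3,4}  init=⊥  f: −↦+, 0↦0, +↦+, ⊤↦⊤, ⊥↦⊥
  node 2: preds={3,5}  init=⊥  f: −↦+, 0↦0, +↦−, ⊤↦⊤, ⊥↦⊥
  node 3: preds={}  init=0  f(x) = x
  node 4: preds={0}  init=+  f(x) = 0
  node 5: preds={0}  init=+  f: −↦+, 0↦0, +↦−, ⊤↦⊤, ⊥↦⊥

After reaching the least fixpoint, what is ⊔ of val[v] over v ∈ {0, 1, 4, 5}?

⊤

Trace (11 dequeues):
  [1] u=0 | in 0 | out 0 | prev ⊥ | push {}
  [2] u=1 | in ⊤ | out ⊤ | prev ⊥ | push {0}
  [3] u=2 | in ⊤ | out ⊤ | prev ⊥ | push {}
  [4] u=3 | in ⊥ | out 0 | ==
  [5] u=4 | in 0 | out ⊤ | prev + | push {1}
  [6] u=5 | in 0 | out ⊤ | prev + | push {2}
  [7] u=0 | in ⊤ | out ⊤ | prev 0 | push {4,5}
  [8] u=1 | in ⊤ | out ⊤ | ==
  [9] u=2 | in ⊤ | out ⊤ | ==
  [10] u=4 | in ⊤ | out ⊤ | ==
  [11] u=5 | in ⊤ | out ⊤ | ==

Converged values:
  [0] ⊤
  [1] ⊤
  [2] ⊤
  [3] 0
  [4] ⊤
  [5] ⊤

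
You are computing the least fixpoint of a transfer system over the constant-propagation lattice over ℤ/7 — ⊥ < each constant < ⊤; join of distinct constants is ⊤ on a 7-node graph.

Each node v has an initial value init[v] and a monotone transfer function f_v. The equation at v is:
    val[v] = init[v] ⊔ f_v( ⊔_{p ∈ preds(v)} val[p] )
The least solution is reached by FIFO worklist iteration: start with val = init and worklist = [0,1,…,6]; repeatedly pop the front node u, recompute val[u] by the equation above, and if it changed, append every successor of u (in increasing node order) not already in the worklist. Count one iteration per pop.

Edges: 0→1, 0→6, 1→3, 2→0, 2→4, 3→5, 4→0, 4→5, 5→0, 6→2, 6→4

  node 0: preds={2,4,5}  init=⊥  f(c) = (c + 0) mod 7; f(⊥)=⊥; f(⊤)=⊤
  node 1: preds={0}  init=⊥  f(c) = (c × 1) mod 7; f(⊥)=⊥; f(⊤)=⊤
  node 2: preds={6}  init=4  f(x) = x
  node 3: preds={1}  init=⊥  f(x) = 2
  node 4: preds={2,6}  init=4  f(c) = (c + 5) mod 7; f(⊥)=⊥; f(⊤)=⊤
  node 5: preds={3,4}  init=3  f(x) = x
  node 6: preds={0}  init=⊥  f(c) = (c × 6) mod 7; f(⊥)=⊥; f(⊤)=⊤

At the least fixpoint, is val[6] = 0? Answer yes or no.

no

Iteration log — 11 steps:
  step 1. node 0  ⊔preds=⊤  new=⊤  old=⊥  +wl: 
  step 2. node 1  ⊔preds=⊤  new=⊤  old=⊥  +wl: 
  step 3. node 2  ⊔preds=⊥  new=4  stable
  step 4. node 3  ⊔preds=⊤  new=2  old=⊥  +wl: 
  step 5. node 4  ⊔preds=4  new=⊤  old=4  +wl: 0
  step 6. node 5  ⊔preds=⊤  new=⊤  old=3  +wl: 
  step 7. node 6  ⊔preds=⊤  new=⊤  old=⊥  +wl: 2,4
  step 8. node 0  ⊔preds=⊤  new=⊤  stable
  step 9. node 2  ⊔preds=⊤  new=⊤  old=4  +wl: 0
  step 10. node 4  ⊔preds=⊤  new=⊤  stable
  step 11. node 0  ⊔preds=⊤  new=⊤  stable

Least fixpoint reached:
  node 0: ⊤
  node 1: ⊤
  node 2: ⊤
  node 3: 2
  node 4: ⊤
  node 5: ⊤
  node 6: ⊤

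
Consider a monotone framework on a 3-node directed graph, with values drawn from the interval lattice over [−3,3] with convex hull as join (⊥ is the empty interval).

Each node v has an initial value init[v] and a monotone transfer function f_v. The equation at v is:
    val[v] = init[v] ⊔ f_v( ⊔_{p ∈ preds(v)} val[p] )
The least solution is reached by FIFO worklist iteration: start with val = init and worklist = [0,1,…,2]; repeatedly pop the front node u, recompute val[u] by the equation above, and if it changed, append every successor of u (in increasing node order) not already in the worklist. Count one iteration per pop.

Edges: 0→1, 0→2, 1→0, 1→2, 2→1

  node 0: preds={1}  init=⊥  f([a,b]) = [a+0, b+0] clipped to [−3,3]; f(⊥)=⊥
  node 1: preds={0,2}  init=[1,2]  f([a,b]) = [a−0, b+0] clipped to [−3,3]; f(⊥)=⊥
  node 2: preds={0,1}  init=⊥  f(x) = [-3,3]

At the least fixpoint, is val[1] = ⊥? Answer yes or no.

Iteration log — 7 steps:
  step 1. node 0  ⊔preds=[1,2]  new=[1,2]  old=⊥  +wl: 
  step 2. node 1  ⊔preds=[1,2]  new=[1,2]  stable
  step 3. node 2  ⊔preds=[1,2]  new=[-3,3]  old=⊥  +wl: 1
  step 4. node 1  ⊔preds=[-3,3]  new=[-3,3]  old=[1,2]  +wl: 0,2
  step 5. node 0  ⊔preds=[-3,3]  new=[-3,3]  old=[1,2]  +wl: 1
  step 6. node 2  ⊔preds=[-3,3]  new=[-3,3]  stable
  step 7. node 1  ⊔preds=[-3,3]  new=[-3,3]  stable

Least fixpoint reached:
  node 0: [-3,3]
  node 1: [-3,3]
  node 2: [-3,3]

no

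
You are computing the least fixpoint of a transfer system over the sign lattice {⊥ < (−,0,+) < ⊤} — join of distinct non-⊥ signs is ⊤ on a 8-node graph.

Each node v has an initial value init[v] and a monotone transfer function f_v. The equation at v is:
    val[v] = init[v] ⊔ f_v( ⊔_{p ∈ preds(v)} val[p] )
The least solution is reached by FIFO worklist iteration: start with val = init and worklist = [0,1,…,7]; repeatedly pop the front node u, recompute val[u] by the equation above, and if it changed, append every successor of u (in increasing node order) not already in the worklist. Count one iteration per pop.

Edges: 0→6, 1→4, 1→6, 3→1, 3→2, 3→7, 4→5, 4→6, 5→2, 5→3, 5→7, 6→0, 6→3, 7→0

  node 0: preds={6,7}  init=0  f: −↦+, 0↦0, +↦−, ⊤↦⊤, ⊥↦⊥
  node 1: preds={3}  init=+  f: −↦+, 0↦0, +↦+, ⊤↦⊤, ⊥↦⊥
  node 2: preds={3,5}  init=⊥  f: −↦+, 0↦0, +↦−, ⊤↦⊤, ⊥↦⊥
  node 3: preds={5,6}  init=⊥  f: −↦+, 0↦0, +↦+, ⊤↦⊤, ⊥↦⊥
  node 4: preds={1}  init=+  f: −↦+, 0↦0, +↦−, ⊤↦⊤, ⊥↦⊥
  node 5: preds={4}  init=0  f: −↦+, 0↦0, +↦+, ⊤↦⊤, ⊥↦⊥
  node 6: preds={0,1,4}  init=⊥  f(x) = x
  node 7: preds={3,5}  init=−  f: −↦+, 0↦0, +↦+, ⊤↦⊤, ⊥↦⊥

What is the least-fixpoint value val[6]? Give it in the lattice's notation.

⊤

Worklist (17 pops):
  #1 pop 0: in=− → ⊤ (was 0); enqueue []
  #2 pop 1: in=⊥ → + (no change)
  #3 pop 2: in=0 → 0 (was ⊥); enqueue []
  #4 pop 3: in=0 → 0 (was ⊥); enqueue [1,2]
  #5 pop 4: in=+ → ⊤ (was +); enqueue []
  #6 pop 5: in=⊤ → ⊤ (was 0); enqueue [3]
  #7 pop 6: in=⊤ → ⊤ (was ⊥); enqueue [0]
  #8 pop 7: in=⊤ → ⊤ (was −); enqueue []
  #9 pop 1: in=0 → ⊤ (was +); enqueue [4,6]
  #10 pop 2: in=⊤ → ⊤ (was 0); enqueue []
  #11 pop 3: in=⊤ → ⊤ (was 0); enqueue [1,2,7]
  #12 pop 0: in=⊤ → ⊤ (no change)
  #13 pop 4: in=⊤ → ⊤ (no change)
  #14 pop 6: in=⊤ → ⊤ (no change)
  #15 pop 1: in=⊤ → ⊤ (no change)
  #16 pop 2: in=⊤ → ⊤ (no change)
  #17 pop 7: in=⊤ → ⊤ (no change)

Fixpoint:
  val[0] = ⊤
  val[1] = ⊤
  val[2] = ⊤
  val[3] = ⊤
  val[4] = ⊤
  val[5] = ⊤
  val[6] = ⊤
  val[7] = ⊤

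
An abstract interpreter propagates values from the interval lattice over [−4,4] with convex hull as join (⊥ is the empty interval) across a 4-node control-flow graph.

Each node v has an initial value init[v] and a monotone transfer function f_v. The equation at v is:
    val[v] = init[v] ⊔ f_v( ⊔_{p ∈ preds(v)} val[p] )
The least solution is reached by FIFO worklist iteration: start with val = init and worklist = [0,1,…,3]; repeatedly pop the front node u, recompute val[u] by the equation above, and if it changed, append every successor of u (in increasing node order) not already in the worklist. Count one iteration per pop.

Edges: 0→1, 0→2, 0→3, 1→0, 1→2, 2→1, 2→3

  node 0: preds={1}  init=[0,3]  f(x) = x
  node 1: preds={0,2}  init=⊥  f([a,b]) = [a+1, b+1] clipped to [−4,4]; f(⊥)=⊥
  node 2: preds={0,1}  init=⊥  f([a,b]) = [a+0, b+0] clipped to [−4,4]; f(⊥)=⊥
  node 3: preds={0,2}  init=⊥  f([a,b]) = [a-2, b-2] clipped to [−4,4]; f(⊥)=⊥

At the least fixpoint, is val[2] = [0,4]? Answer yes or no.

Worklist (8 pops):
  #1 pop 0: in=⊥ → [0,3] (no change)
  #2 pop 1: in=[0,3] → [1,4] (was ⊥); enqueue [0]
  #3 pop 2: in=[0,4] → [0,4] (was ⊥); enqueue [1]
  #4 pop 3: in=[0,4] → [-2,2] (was ⊥); enqueue []
  #5 pop 0: in=[1,4] → [0,4] (was [0,3]); enqueue [2,3]
  #6 pop 1: in=[0,4] → [1,4] (no change)
  #7 pop 2: in=[0,4] → [0,4] (no change)
  #8 pop 3: in=[0,4] → [-2,2] (no change)

Fixpoint:
  val[0] = [0,4]
  val[1] = [1,4]
  val[2] = [0,4]
  val[3] = [-2,2]

yes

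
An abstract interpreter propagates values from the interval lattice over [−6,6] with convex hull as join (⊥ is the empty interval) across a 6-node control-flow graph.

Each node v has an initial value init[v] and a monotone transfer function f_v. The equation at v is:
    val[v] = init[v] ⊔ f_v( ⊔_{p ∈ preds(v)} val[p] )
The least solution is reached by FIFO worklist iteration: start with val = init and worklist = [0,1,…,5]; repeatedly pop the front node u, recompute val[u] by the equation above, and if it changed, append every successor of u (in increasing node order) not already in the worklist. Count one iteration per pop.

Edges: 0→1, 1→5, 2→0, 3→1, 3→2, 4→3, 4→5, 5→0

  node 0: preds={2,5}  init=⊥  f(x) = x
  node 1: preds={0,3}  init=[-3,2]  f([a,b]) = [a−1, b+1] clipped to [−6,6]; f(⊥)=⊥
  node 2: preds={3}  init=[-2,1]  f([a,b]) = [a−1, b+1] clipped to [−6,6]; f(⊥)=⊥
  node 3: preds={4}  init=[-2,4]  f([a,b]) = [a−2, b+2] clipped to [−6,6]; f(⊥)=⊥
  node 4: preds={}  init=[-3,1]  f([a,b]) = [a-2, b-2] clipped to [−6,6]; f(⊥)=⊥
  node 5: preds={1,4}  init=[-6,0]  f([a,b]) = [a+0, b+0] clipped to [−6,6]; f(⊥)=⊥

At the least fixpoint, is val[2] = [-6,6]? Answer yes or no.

no

Trace (12 dequeues):
  [1] u=0 | in [-6,1] | out [-6,1] | prev ⊥ | push {}
  [2] u=1 | in [-6,4] | out [-6,5] | prev [-3,2] | push {}
  [3] u=2 | in [-2,4] | out [-3,5] | prev [-2,1] | push {0}
  [4] u=3 | in [-3,1] | out [-5,4] | prev [-2,4] | push {1,2}
  [5] u=4 | in ⊥ | out [-3,1] | ==
  [6] u=5 | in [-6,5] | out [-6,5] | prev [-6,0] | push {}
  [7] u=0 | in [-6,5] | out [-6,5] | prev [-6,1] | push {}
  [8] u=1 | in [-6,5] | out [-6,6] | prev [-6,5] | push {5}
  [9] u=2 | in [-5,4] | out [-6,5] | prev [-3,5] | push {0}
  [10] u=5 | in [-6,6] | out [-6,6] | prev [-6,5] | push {}
  [11] u=0 | in [-6,6] | out [-6,6] | prev [-6,5] | push {1}
  [12] u=1 | in [-6,6] | out [-6,6] | ==

Converged values:
  [0] [-6,6]
  [1] [-6,6]
  [2] [-6,5]
  [3] [-5,4]
  [4] [-3,1]
  [5] [-6,6]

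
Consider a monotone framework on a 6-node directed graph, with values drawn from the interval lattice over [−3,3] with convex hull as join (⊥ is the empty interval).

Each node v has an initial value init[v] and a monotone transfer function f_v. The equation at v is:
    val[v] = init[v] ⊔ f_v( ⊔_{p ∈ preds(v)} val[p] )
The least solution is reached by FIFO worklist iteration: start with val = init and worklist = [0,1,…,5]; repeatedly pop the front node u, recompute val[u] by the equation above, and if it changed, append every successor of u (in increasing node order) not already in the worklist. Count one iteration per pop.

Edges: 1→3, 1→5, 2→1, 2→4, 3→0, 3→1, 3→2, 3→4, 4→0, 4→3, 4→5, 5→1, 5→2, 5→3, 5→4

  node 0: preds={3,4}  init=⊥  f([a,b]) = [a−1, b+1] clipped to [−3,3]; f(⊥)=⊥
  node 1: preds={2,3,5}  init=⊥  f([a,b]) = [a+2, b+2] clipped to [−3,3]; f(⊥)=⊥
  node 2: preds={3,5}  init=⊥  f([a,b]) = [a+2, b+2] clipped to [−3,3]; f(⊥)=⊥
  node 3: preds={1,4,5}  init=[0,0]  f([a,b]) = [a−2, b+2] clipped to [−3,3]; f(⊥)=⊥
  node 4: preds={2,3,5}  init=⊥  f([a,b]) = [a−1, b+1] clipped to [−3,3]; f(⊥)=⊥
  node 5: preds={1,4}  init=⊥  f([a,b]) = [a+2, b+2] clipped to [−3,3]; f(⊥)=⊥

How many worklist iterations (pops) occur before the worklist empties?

Worklist (19 pops):
  #1 pop 0: in=[0,0] → [-1,1] (was ⊥); enqueue []
  #2 pop 1: in=[0,0] → [2,2] (was ⊥); enqueue []
  #3 pop 2: in=[0,0] → [2,2] (was ⊥); enqueue [1]
  #4 pop 3: in=[2,2] → [0,3] (was [0,0]); enqueue [0,2]
  #5 pop 4: in=[0,3] → [-1,3] (was ⊥); enqueue [3]
  #6 pop 5: in=[-1,3] → [1,3] (was ⊥); enqueue [4]
  #7 pop 1: in=[0,3] → [2,3] (was [2,2]); enqueue [5]
  #8 pop 0: in=[-1,3] → [-2,3] (was [-1,1]); enqueue []
  #9 pop 2: in=[0,3] → [2,3] (was [2,2]); enqueue [1]
  #10 pop 3: in=[-1,3] → [-3,3] (was [0,3]); enqueue [0,2]
  #11 pop 4: in=[-3,3] → [-3,3] (was [-1,3]); enqueue [3]
  #12 pop 5: in=[-3,3] → [-1,3] (was [1,3]); enqueue [4]
  #13 pop 1: in=[-3,3] → [-1,3] (was [2,3]); enqueue [5]
  #14 pop 0: in=[-3,3] → [-3,3] (was [-2,3]); enqueue []
  #15 pop 2: in=[-3,3] → [-1,3] (was [2,3]); enqueue [1]
  #16 pop 3: in=[-3,3] → [-3,3] (no change)
  #17 pop 4: in=[-3,3] → [-3,3] (no change)
  #18 pop 5: in=[-3,3] → [-1,3] (no change)
  #19 pop 1: in=[-3,3] → [-1,3] (no change)

Fixpoint:
  val[0] = [-3,3]
  val[1] = [-1,3]
  val[2] = [-1,3]
  val[3] = [-3,3]
  val[4] = [-3,3]
  val[5] = [-1,3]

19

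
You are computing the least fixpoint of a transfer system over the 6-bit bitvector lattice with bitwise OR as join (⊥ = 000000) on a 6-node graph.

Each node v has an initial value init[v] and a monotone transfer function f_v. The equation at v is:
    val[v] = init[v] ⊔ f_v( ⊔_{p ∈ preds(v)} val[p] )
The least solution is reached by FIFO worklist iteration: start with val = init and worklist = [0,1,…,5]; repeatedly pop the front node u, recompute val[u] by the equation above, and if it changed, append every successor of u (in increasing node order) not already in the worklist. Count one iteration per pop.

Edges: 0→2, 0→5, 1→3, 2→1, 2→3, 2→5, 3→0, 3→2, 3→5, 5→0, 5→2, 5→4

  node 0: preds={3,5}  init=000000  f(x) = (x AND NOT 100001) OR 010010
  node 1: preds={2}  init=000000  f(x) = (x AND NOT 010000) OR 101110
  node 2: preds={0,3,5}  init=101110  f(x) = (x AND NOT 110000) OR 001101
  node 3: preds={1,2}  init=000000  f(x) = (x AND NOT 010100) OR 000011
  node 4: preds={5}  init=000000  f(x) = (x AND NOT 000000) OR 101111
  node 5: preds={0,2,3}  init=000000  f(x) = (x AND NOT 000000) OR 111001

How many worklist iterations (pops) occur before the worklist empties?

12

Iteration log — 12 steps:
  step 1. node 0  ⊔preds=000000  new=010010  old=000000  +wl: 
  step 2. node 1  ⊔preds=101110  new=101110  old=000000  +wl: 
  step 3. node 2  ⊔preds=010010  new=101111  old=101110  +wl: 1
  step 4. node 3  ⊔preds=101111  new=101011  old=000000  +wl: 0,2
  step 5. node 4  ⊔preds=000000  new=101111  old=000000  +wl: 
  step 6. node 5  ⊔preds=111111  new=111111  old=000000  +wl: 4
  step 7. node 1  ⊔preds=101111  new=101111  old=101110  +wl: 3
  step 8. node 0  ⊔preds=111111  new=011110  old=010010  +wl: 5
  step 9. node 2  ⊔preds=111111  new=101111  stable
  step 10. node 4  ⊔preds=111111  new=111111  old=101111  +wl: 
  step 11. node 3  ⊔preds=101111  new=101011  stable
  step 12. node 5  ⊔preds=111111  new=111111  stable

Least fixpoint reached:
  node 0: 011110
  node 1: 101111
  node 2: 101111
  node 3: 101011
  node 4: 111111
  node 5: 111111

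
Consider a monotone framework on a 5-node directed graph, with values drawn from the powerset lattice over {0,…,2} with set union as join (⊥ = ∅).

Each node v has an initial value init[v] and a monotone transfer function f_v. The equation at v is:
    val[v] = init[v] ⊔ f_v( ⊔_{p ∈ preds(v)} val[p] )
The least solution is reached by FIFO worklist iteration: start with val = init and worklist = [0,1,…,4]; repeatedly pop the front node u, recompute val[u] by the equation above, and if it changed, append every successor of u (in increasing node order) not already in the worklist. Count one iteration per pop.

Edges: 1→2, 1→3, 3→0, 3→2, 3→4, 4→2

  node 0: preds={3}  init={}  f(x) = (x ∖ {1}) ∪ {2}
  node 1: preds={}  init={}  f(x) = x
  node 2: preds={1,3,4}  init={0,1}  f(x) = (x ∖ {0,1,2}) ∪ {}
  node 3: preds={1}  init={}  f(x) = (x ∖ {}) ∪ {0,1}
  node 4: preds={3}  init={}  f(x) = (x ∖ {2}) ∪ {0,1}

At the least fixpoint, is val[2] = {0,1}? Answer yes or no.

Iteration log — 7 steps:
  step 1. node 0  ⊔preds={}  new={2}  old={}  +wl: 
  step 2. node 1  ⊔preds={}  new={}  stable
  step 3. node 2  ⊔preds={}  new={0,1}  stable
  step 4. node 3  ⊔preds={}  new={0,1}  old={}  +wl: 0,2
  step 5. node 4  ⊔preds={0,1}  new={0,1}  old={}  +wl: 
  step 6. node 0  ⊔preds={0,1}  new={0,2}  old={2}  +wl: 
  step 7. node 2  ⊔preds={0,1}  new={0,1}  stable

Least fixpoint reached:
  node 0: {0,2}
  node 1: {}
  node 2: {0,1}
  node 3: {0,1}
  node 4: {0,1}

yes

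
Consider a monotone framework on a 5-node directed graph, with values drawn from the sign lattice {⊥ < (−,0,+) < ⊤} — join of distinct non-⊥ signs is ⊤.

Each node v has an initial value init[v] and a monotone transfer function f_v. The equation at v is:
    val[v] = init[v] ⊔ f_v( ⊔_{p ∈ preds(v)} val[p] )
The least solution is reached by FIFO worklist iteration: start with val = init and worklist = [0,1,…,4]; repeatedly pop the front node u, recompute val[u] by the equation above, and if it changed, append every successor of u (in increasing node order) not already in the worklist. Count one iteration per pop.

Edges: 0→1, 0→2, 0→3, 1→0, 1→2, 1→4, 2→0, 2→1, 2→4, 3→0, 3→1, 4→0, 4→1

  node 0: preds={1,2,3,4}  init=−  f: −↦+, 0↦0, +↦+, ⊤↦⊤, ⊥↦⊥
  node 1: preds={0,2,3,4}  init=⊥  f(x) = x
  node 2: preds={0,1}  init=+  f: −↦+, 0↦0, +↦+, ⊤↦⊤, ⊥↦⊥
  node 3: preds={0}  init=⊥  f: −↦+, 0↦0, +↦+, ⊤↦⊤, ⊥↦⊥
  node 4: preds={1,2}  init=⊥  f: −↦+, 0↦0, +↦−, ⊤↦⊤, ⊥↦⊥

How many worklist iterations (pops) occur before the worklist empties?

Worklist (7 pops):
  #1 pop 0: in=+ → ⊤ (was −); enqueue []
  #2 pop 1: in=⊤ → ⊤ (was ⊥); enqueue [0]
  #3 pop 2: in=⊤ → ⊤ (was +); enqueue [1]
  #4 pop 3: in=⊤ → ⊤ (was ⊥); enqueue []
  #5 pop 4: in=⊤ → ⊤ (was ⊥); enqueue []
  #6 pop 0: in=⊤ → ⊤ (no change)
  #7 pop 1: in=⊤ → ⊤ (no change)

Fixpoint:
  val[0] = ⊤
  val[1] = ⊤
  val[2] = ⊤
  val[3] = ⊤
  val[4] = ⊤

7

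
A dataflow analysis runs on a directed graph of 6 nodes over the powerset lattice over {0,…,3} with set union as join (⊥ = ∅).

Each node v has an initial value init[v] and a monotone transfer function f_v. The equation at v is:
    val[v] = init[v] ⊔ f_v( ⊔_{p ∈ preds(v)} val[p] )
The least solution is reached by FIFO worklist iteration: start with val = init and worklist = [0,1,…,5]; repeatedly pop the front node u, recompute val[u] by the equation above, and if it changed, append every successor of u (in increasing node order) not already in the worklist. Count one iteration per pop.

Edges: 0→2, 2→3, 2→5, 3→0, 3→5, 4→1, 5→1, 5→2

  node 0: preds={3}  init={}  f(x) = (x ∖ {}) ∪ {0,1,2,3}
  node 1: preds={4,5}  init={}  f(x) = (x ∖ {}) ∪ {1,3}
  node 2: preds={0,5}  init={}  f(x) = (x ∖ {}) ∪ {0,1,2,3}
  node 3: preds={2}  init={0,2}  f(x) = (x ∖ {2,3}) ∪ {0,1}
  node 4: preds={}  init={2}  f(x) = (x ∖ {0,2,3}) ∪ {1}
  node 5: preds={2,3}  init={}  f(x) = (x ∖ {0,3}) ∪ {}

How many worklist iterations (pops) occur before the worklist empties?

Worklist (9 pops):
  #1 pop 0: in={0,2} → {0,1,2,3} (was {}); enqueue []
  #2 pop 1: in={2} → {1,2,3} (was {}); enqueue []
  #3 pop 2: in={0,1,2,3} → {0,1,2,3} (was {}); enqueue []
  #4 pop 3: in={0,1,2,3} → {0,1,2} (was {0,2}); enqueue [0]
  #5 pop 4: in={} → {1,2} (was {2}); enqueue [1]
  #6 pop 5: in={0,1,2,3} → {1,2} (was {}); enqueue [2]
  #7 pop 0: in={0,1,2} → {0,1,2,3} (no change)
  #8 pop 1: in={1,2} → {1,2,3} (no change)
  #9 pop 2: in={0,1,2,3} → {0,1,2,3} (no change)

Fixpoint:
  val[0] = {0,1,2,3}
  val[1] = {1,2,3}
  val[2] = {0,1,2,3}
  val[3] = {0,1,2}
  val[4] = {1,2}
  val[5] = {1,2}

9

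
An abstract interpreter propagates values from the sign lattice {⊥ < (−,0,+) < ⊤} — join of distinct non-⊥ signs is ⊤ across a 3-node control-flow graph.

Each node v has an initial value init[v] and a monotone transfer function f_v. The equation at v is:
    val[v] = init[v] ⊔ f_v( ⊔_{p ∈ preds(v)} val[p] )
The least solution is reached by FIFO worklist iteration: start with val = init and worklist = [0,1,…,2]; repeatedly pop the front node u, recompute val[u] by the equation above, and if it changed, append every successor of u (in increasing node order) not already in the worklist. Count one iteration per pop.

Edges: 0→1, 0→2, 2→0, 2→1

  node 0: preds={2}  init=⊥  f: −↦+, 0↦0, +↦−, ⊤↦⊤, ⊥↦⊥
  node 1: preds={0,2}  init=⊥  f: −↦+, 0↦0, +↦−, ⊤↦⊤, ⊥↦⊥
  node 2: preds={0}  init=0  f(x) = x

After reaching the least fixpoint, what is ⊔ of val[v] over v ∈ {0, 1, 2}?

Iteration log — 3 steps:
  step 1. node 0  ⊔preds=0  new=0  old=⊥  +wl: 
  step 2. node 1  ⊔preds=0  new=0  old=⊥  +wl: 
  step 3. node 2  ⊔preds=0  new=0  stable

Least fixpoint reached:
  node 0: 0
  node 1: 0
  node 2: 0

0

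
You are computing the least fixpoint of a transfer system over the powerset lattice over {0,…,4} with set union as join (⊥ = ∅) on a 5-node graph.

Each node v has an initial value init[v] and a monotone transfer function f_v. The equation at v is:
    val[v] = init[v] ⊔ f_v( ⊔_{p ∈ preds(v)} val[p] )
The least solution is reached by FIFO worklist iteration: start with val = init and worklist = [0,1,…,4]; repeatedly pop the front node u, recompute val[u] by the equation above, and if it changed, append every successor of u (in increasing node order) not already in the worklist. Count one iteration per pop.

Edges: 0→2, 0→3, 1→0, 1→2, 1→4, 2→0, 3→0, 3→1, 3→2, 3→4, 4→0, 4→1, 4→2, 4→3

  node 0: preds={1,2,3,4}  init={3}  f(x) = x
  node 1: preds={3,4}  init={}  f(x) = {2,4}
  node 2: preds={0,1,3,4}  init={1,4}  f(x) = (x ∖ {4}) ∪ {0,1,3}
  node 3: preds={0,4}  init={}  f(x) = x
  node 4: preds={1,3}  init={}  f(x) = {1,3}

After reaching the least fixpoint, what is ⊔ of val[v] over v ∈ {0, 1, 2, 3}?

Trace (13 dequeues):
  [1] u=0 | in {1,4} | out {1,3,4} | prev {3} | push {}
  [2] u=1 | in {} | out {2,4} | prev {} | push {0}
  [3] u=2 | in {1,2,3,4} | out {0,1,2,3,4} | prev {1,4} | push {}
  [4] u=3 | in {1,3,4} | out {1,3,4} | prev {} | push {1,2}
  [5] u=4 | in {1,2,3,4} | out {1,3} | prev {} | push {3}
  [6] u=0 | in {0,1,2,3,4} | out {0,1,2,3,4} | prev {1,3,4} | push {}
  [7] u=1 | in {1,3,4} | out {2,4} | ==
  [8] u=2 | in {0,1,2,3,4} | out {0,1,2,3,4} | ==
  [9] u=3 | in {0,1,2,3,4} | out {0,1,2,3,4} | prev {1,3,4} | push {0,1,2,4}
  [10] u=0 | in {0,1,2,3,4} | out {0,1,2,3,4} | ==
  [11] u=1 | in {0,1,2,3,4} | out {2,4} | ==
  [12] u=2 | in {0,1,2,3,4} | out {0,1,2,3,4} | ==
  [13] u=4 | in {0,1,2,3,4} | out {1,3} | ==

Converged values:
  [0] {0,1,2,3,4}
  [1] {2,4}
  [2] {0,1,2,3,4}
  [3] {0,1,2,3,4}
  [4] {1,3}

{0,1,2,3,4}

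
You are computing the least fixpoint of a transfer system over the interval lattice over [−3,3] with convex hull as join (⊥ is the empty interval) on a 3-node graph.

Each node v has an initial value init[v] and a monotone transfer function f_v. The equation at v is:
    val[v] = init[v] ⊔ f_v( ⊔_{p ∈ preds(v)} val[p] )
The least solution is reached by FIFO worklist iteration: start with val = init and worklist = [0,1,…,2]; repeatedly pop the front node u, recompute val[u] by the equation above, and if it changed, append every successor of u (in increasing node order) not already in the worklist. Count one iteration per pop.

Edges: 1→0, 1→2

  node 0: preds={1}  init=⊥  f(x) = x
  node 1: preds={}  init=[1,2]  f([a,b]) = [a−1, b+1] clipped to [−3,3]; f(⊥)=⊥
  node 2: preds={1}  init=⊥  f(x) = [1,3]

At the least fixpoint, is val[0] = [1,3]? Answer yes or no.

Worklist (3 pops):
  #1 pop 0: in=[1,2] → [1,2] (was ⊥); enqueue []
  #2 pop 1: in=⊥ → [1,2] (no change)
  #3 pop 2: in=[1,2] → [1,3] (was ⊥); enqueue []

Fixpoint:
  val[0] = [1,2]
  val[1] = [1,2]
  val[2] = [1,3]

no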